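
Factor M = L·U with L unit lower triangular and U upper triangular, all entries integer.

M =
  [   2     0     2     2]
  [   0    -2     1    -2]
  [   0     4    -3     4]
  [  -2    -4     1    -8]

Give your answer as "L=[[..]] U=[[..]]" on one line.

  R1 -= 0·R0 → [0,-2,1,-2]
  R2 -= 0·R0 → [0,4,-3,4]
  R3 -= -1·R0 → [0,-4,3,-6]
  R2 -= -2·R1 → [0,0,-1,0]
  R3 -= 2·R1 → [0,0,1,-2]
  R3 -= -1·R2 → [0,0,0,-2]

L=[[1,0,0,0],[0,1,0,0],[0,-2,1,0],[-1,2,-1,1]] U=[[2,0,2,2],[0,-2,1,-2],[0,0,-1,0],[0,0,0,-2]]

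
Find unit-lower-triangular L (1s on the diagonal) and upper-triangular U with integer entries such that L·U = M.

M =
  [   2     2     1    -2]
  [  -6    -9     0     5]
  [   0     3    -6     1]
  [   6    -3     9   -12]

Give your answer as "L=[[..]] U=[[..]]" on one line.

  r1 -= -3·r0 → [0,-3,3,-1]
  r2 -= 0·r0 → [0,3,-6,1]
  r3 -= 3·r0 → [0,-9,6,-6]
  r2 -= -1·r1 → [0,0,-3,0]
  r3 -= 3·r1 → [0,0,-3,-3]
  r3 -= 1·r2 → [0,0,0,-3]

L=[[1,0,0,0],[-3,1,0,0],[0,-1,1,0],[3,3,1,1]] U=[[2,2,1,-2],[0,-3,3,-1],[0,0,-3,0],[0,0,0,-3]]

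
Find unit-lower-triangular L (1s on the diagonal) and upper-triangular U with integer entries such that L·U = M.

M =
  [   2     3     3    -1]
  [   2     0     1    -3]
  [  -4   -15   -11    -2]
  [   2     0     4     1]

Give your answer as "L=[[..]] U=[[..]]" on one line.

  R1 -= 1·R0 → [0,-3,-2,-2]
  R2 -= -2·R0 → [0,-9,-5,-4]
  R3 -= 1·R0 → [0,-3,1,2]
  R2 -= 3·R1 → [0,0,1,2]
  R3 -= 1·R1 → [0,0,3,4]
  R3 -= 3·R2 → [0,0,0,-2]

L=[[1,0,0,0],[1,1,0,0],[-2,3,1,0],[1,1,3,1]] U=[[2,3,3,-1],[0,-3,-2,-2],[0,0,1,2],[0,0,0,-2]]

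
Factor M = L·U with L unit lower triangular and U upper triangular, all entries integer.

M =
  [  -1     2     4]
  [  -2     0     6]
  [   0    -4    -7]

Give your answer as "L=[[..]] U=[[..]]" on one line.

  row1 -= 2·row0 → [0,-4,-2]
  row2 -= 0·row0 → [0,-4,-7]
  row2 -= 1·row1 → [0,0,-5]

L=[[1,0,0],[2,1,0],[0,1,1]] U=[[-1,2,4],[0,-4,-2],[0,0,-5]]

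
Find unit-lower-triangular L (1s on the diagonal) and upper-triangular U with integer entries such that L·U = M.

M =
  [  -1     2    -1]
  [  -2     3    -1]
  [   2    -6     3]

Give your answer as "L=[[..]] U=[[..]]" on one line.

  r1 -= 2·r0 → [0,-1,1]
  r2 -= -2·r0 → [0,-2,1]
  r2 -= 2·r1 → [0,0,-1]

L=[[1,0,0],[2,1,0],[-2,2,1]] U=[[-1,2,-1],[0,-1,1],[0,0,-1]]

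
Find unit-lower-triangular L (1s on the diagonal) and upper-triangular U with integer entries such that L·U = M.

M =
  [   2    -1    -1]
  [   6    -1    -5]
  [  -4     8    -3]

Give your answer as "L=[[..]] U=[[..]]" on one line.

L=[[1,0,0],[3,1,0],[-2,3,1]] U=[[2,-1,-1],[0,2,-2],[0,0,1]]

  row1 -= 3·row0 → [0,2,-2]
  row2 -= -2·row0 → [0,6,-5]
  row2 -= 3·row1 → [0,0,1]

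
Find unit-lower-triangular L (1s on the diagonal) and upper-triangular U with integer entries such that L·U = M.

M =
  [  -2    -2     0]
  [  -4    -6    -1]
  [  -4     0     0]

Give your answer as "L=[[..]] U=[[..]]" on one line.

  row1 -= 2·row0 → [0,-2,-1]
  row2 -= 2·row0 → [0,4,0]
  row2 -= -2·row1 → [0,0,-2]

L=[[1,0,0],[2,1,0],[2,-2,1]] U=[[-2,-2,0],[0,-2,-1],[0,0,-2]]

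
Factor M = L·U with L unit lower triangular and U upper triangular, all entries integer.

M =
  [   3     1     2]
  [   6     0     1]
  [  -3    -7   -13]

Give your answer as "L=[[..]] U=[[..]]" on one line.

  R1 -= 2·R0 → [0,-2,-3]
  R2 -= -1·R0 → [0,-6,-11]
  R2 -= 3·R1 → [0,0,-2]

L=[[1,0,0],[2,1,0],[-1,3,1]] U=[[3,1,2],[0,-2,-3],[0,0,-2]]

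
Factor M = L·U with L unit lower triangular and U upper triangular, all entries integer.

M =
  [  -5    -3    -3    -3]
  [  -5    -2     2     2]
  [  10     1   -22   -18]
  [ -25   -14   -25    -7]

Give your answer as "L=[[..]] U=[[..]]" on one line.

L=[[1,0,0,0],[1,1,0,0],[-2,-5,1,0],[5,1,5,1]] U=[[-5,-3,-3,-3],[0,1,5,5],[0,0,-3,1],[0,0,0,-2]]

  R1 -= 1·R0 → [0,1,5,5]
  R2 -= -2·R0 → [0,-5,-28,-24]
  R3 -= 5·R0 → [0,1,-10,8]
  R2 -= -5·R1 → [0,0,-3,1]
  R3 -= 1·R1 → [0,0,-15,3]
  R3 -= 5·R2 → [0,0,0,-2]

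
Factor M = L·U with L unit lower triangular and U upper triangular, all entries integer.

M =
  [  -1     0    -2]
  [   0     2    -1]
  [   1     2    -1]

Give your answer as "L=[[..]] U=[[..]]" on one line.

  r1 -= 0·r0 → [0,2,-1]
  r2 -= -1·r0 → [0,2,-3]
  r2 -= 1·r1 → [0,0,-2]

L=[[1,0,0],[0,1,0],[-1,1,1]] U=[[-1,0,-2],[0,2,-1],[0,0,-2]]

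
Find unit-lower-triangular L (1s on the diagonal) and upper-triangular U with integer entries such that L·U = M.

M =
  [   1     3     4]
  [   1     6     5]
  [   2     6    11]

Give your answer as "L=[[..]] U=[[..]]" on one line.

  row1 -= 1·row0 → [0,3,1]
  row2 -= 2·row0 → [0,0,3]
  row2 -= 0·row1 → [0,0,3]

L=[[1,0,0],[1,1,0],[2,0,1]] U=[[1,3,4],[0,3,1],[0,0,3]]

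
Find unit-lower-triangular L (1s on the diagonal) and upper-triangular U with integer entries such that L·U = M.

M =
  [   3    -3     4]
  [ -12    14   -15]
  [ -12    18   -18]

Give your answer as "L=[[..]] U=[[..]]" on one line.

L=[[1,0,0],[-4,1,0],[-4,3,1]] U=[[3,-3,4],[0,2,1],[0,0,-5]]

  r1 -= -4·r0 → [0,2,1]
  r2 -= -4·r0 → [0,6,-2]
  r2 -= 3·r1 → [0,0,-5]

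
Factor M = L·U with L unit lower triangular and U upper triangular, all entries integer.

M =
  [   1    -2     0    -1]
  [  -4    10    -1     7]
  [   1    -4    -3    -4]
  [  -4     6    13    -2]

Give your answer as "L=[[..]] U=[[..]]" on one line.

  r1 -= -4·r0 → [0,2,-1,3]
  r2 -= 1·r0 → [0,-2,-3,-3]
  r3 -= -4·r0 → [0,-2,13,-6]
  r2 -= -1·r1 → [0,0,-4,0]
  r3 -= -1·r1 → [0,0,12,-3]
  r3 -= -3·r2 → [0,0,0,-3]

L=[[1,0,0,0],[-4,1,0,0],[1,-1,1,0],[-4,-1,-3,1]] U=[[1,-2,0,-1],[0,2,-1,3],[0,0,-4,0],[0,0,0,-3]]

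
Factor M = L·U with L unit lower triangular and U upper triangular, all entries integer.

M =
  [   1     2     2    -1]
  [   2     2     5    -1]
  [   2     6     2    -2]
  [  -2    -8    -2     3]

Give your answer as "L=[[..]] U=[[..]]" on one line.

L=[[1,0,0,0],[2,1,0,0],[2,-1,1,0],[-2,2,0,1]] U=[[1,2,2,-1],[0,-2,1,1],[0,0,-1,1],[0,0,0,-1]]

  row1 -= 2·row0 → [0,-2,1,1]
  row2 -= 2·row0 → [0,2,-2,0]
  row3 -= -2·row0 → [0,-4,2,1]
  row2 -= -1·row1 → [0,0,-1,1]
  row3 -= 2·row1 → [0,0,0,-1]
  row3 -= 0·row2 → [0,0,0,-1]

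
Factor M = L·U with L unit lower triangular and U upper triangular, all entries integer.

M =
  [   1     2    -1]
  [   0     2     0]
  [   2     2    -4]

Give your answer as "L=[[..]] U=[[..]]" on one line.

L=[[1,0,0],[0,1,0],[2,-1,1]] U=[[1,2,-1],[0,2,0],[0,0,-2]]

  r1 -= 0·r0 → [0,2,0]
  r2 -= 2·r0 → [0,-2,-2]
  r2 -= -1·r1 → [0,0,-2]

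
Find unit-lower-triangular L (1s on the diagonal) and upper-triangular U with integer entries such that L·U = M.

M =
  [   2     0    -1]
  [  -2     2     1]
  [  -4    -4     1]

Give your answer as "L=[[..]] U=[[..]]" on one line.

  r1 -= -1·r0 → [0,2,0]
  r2 -= -2·r0 → [0,-4,-1]
  r2 -= -2·r1 → [0,0,-1]

L=[[1,0,0],[-1,1,0],[-2,-2,1]] U=[[2,0,-1],[0,2,0],[0,0,-1]]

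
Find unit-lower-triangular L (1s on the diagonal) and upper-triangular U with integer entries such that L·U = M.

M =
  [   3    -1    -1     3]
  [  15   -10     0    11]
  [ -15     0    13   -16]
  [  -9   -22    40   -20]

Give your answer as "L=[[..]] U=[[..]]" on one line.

  R1 -= 5·R0 → [0,-5,5,-4]
  R2 -= -5·R0 → [0,-5,8,-1]
  R3 -= -3·R0 → [0,-25,37,-11]
  R2 -= 1·R1 → [0,0,3,3]
  R3 -= 5·R1 → [0,0,12,9]
  R3 -= 4·R2 → [0,0,0,-3]

L=[[1,0,0,0],[5,1,0,0],[-5,1,1,0],[-3,5,4,1]] U=[[3,-1,-1,3],[0,-5,5,-4],[0,0,3,3],[0,0,0,-3]]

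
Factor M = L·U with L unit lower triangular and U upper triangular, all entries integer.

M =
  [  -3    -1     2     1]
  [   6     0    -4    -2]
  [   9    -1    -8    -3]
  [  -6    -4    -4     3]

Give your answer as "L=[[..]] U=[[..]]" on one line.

  R1 -= -2·R0 → [0,-2,0,0]
  R2 -= -3·R0 → [0,-4,-2,0]
  R3 -= 2·R0 → [0,-2,-8,1]
  R2 -= 2·R1 → [0,0,-2,0]
  R3 -= 1·R1 → [0,0,-8,1]
  R3 -= 4·R2 → [0,0,0,1]

L=[[1,0,0,0],[-2,1,0,0],[-3,2,1,0],[2,1,4,1]] U=[[-3,-1,2,1],[0,-2,0,0],[0,0,-2,0],[0,0,0,1]]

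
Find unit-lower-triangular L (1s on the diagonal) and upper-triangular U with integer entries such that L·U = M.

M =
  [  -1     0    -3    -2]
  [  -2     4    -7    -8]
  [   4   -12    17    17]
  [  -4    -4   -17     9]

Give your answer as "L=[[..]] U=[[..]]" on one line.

L=[[1,0,0,0],[2,1,0,0],[-4,-3,1,0],[4,-1,-3,1]] U=[[-1,0,-3,-2],[0,4,-1,-4],[0,0,2,-3],[0,0,0,4]]

  R1 -= 2·R0 → [0,4,-1,-4]
  R2 -= -4·R0 → [0,-12,5,9]
  R3 -= 4·R0 → [0,-4,-5,17]
  R2 -= -3·R1 → [0,0,2,-3]
  R3 -= -1·R1 → [0,0,-6,13]
  R3 -= -3·R2 → [0,0,0,4]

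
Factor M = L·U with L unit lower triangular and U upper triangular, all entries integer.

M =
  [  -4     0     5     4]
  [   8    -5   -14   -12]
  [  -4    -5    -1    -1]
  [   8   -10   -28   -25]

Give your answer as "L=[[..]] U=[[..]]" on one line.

L=[[1,0,0,0],[-2,1,0,0],[1,1,1,0],[-2,2,5,1]] U=[[-4,0,5,4],[0,-5,-4,-4],[0,0,-2,-1],[0,0,0,-4]]

  row1 -= -2·row0 → [0,-5,-4,-4]
  row2 -= 1·row0 → [0,-5,-6,-5]
  row3 -= -2·row0 → [0,-10,-18,-17]
  row2 -= 1·row1 → [0,0,-2,-1]
  row3 -= 2·row1 → [0,0,-10,-9]
  row3 -= 5·row2 → [0,0,0,-4]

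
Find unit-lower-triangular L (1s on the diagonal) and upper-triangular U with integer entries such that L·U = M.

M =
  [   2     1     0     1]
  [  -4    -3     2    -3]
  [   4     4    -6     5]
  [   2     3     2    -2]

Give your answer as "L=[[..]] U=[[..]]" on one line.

L=[[1,0,0,0],[-2,1,0,0],[2,-2,1,0],[1,-2,-3,1]] U=[[2,1,0,1],[0,-1,2,-1],[0,0,-2,1],[0,0,0,-2]]

  r1 -= -2·r0 → [0,-1,2,-1]
  r2 -= 2·r0 → [0,2,-6,3]
  r3 -= 1·r0 → [0,2,2,-3]
  r2 -= -2·r1 → [0,0,-2,1]
  r3 -= -2·r1 → [0,0,6,-5]
  r3 -= -3·r2 → [0,0,0,-2]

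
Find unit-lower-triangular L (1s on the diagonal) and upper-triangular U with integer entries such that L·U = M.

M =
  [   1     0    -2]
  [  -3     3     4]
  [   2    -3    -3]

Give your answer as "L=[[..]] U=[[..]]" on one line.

  R1 -= -3·R0 → [0,3,-2]
  R2 -= 2·R0 → [0,-3,1]
  R2 -= -1·R1 → [0,0,-1]

L=[[1,0,0],[-3,1,0],[2,-1,1]] U=[[1,0,-2],[0,3,-2],[0,0,-1]]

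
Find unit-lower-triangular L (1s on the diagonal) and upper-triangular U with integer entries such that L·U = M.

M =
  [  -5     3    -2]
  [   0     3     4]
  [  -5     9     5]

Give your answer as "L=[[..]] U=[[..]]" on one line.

  row1 -= 0·row0 → [0,3,4]
  row2 -= 1·row0 → [0,6,7]
  row2 -= 2·row1 → [0,0,-1]

L=[[1,0,0],[0,1,0],[1,2,1]] U=[[-5,3,-2],[0,3,4],[0,0,-1]]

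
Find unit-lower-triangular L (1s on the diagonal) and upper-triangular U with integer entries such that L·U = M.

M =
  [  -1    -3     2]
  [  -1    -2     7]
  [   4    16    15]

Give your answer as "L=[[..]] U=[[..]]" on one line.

  row1 -= 1·row0 → [0,1,5]
  row2 -= -4·row0 → [0,4,23]
  row2 -= 4·row1 → [0,0,3]

L=[[1,0,0],[1,1,0],[-4,4,1]] U=[[-1,-3,2],[0,1,5],[0,0,3]]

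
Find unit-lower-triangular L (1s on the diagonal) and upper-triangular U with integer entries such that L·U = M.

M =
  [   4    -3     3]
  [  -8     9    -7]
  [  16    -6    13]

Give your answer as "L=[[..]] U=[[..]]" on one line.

  r1 -= -2·r0 → [0,3,-1]
  r2 -= 4·r0 → [0,6,1]
  r2 -= 2·r1 → [0,0,3]

L=[[1,0,0],[-2,1,0],[4,2,1]] U=[[4,-3,3],[0,3,-1],[0,0,3]]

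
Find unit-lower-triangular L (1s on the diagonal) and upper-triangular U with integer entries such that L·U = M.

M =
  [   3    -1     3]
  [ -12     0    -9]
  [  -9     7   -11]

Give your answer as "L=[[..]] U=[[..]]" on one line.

  row1 -= -4·row0 → [0,-4,3]
  row2 -= -3·row0 → [0,4,-2]
  row2 -= -1·row1 → [0,0,1]

L=[[1,0,0],[-4,1,0],[-3,-1,1]] U=[[3,-1,3],[0,-4,3],[0,0,1]]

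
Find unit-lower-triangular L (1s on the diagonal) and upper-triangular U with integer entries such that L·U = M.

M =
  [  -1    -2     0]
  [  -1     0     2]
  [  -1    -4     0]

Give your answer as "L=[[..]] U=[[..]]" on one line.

  R1 -= 1·R0 → [0,2,2]
  R2 -= 1·R0 → [0,-2,0]
  R2 -= -1·R1 → [0,0,2]

L=[[1,0,0],[1,1,0],[1,-1,1]] U=[[-1,-2,0],[0,2,2],[0,0,2]]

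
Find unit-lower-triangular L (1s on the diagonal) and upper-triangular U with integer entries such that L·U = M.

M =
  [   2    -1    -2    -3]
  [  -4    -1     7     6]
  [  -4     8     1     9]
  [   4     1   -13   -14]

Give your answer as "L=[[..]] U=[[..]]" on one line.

L=[[1,0,0,0],[-2,1,0,0],[-2,-2,1,0],[2,-1,-2,1]] U=[[2,-1,-2,-3],[0,-3,3,0],[0,0,3,3],[0,0,0,-2]]

  R1 -= -2·R0 → [0,-3,3,0]
  R2 -= -2·R0 → [0,6,-3,3]
  R3 -= 2·R0 → [0,3,-9,-8]
  R2 -= -2·R1 → [0,0,3,3]
  R3 -= -1·R1 → [0,0,-6,-8]
  R3 -= -2·R2 → [0,0,0,-2]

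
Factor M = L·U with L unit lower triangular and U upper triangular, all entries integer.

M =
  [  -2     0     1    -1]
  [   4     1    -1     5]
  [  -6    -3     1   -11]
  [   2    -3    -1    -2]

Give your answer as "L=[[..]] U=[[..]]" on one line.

  r1 -= -2·r0 → [0,1,1,3]
  r2 -= 3·r0 → [0,-3,-2,-8]
  r3 -= -1·r0 → [0,-3,0,-3]
  r2 -= -3·r1 → [0,0,1,1]
  r3 -= -3·r1 → [0,0,3,6]
  r3 -= 3·r2 → [0,0,0,3]

L=[[1,0,0,0],[-2,1,0,0],[3,-3,1,0],[-1,-3,3,1]] U=[[-2,0,1,-1],[0,1,1,3],[0,0,1,1],[0,0,0,3]]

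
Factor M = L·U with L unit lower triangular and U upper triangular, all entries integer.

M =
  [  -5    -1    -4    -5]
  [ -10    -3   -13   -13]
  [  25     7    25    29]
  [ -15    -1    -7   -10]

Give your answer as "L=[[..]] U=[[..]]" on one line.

  R1 -= 2·R0 → [0,-1,-5,-3]
  R2 -= -5·R0 → [0,2,5,4]
  R3 -= 3·R0 → [0,2,5,5]
  R2 -= -2·R1 → [0,0,-5,-2]
  R3 -= -2·R1 → [0,0,-5,-1]
  R3 -= 1·R2 → [0,0,0,1]

L=[[1,0,0,0],[2,1,0,0],[-5,-2,1,0],[3,-2,1,1]] U=[[-5,-1,-4,-5],[0,-1,-5,-3],[0,0,-5,-2],[0,0,0,1]]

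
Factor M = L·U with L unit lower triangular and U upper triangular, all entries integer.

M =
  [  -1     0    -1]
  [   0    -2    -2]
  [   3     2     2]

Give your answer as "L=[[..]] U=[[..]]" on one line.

L=[[1,0,0],[0,1,0],[-3,-1,1]] U=[[-1,0,-1],[0,-2,-2],[0,0,-3]]

  R1 -= 0·R0 → [0,-2,-2]
  R2 -= -3·R0 → [0,2,-1]
  R2 -= -1·R1 → [0,0,-3]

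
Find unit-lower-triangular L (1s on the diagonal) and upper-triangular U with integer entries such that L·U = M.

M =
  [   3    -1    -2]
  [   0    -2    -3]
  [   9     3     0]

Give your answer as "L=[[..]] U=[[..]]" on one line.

  R1 -= 0·R0 → [0,-2,-3]
  R2 -= 3·R0 → [0,6,6]
  R2 -= -3·R1 → [0,0,-3]

L=[[1,0,0],[0,1,0],[3,-3,1]] U=[[3,-1,-2],[0,-2,-3],[0,0,-3]]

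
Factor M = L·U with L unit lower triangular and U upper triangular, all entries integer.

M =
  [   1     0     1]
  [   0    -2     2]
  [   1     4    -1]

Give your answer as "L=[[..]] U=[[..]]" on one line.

L=[[1,0,0],[0,1,0],[1,-2,1]] U=[[1,0,1],[0,-2,2],[0,0,2]]

  row1 -= 0·row0 → [0,-2,2]
  row2 -= 1·row0 → [0,4,-2]
  row2 -= -2·row1 → [0,0,2]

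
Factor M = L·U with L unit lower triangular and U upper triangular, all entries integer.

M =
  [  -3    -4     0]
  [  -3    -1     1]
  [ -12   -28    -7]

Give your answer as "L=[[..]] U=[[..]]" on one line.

L=[[1,0,0],[1,1,0],[4,-4,1]] U=[[-3,-4,0],[0,3,1],[0,0,-3]]

  r1 -= 1·r0 → [0,3,1]
  r2 -= 4·r0 → [0,-12,-7]
  r2 -= -4·r1 → [0,0,-3]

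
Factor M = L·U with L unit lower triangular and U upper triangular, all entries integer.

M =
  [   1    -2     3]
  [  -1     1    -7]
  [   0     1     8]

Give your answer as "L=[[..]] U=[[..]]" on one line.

  r1 -= -1·r0 → [0,-1,-4]
  r2 -= 0·r0 → [0,1,8]
  r2 -= -1·r1 → [0,0,4]

L=[[1,0,0],[-1,1,0],[0,-1,1]] U=[[1,-2,3],[0,-1,-4],[0,0,4]]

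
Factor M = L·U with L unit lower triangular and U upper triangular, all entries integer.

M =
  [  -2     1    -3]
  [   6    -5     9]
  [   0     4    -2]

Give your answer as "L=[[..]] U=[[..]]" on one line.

  r1 -= -3·r0 → [0,-2,0]
  r2 -= 0·r0 → [0,4,-2]
  r2 -= -2·r1 → [0,0,-2]

L=[[1,0,0],[-3,1,0],[0,-2,1]] U=[[-2,1,-3],[0,-2,0],[0,0,-2]]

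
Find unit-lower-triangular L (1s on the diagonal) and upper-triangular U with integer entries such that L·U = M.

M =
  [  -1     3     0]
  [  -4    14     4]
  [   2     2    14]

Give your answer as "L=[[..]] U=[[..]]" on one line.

  R1 -= 4·R0 → [0,2,4]
  R2 -= -2·R0 → [0,8,14]
  R2 -= 4·R1 → [0,0,-2]

L=[[1,0,0],[4,1,0],[-2,4,1]] U=[[-1,3,0],[0,2,4],[0,0,-2]]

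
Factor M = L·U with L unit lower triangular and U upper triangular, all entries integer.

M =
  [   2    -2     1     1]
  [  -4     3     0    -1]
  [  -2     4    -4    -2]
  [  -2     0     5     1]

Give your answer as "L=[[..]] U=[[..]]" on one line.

L=[[1,0,0,0],[-2,1,0,0],[-1,-2,1,0],[-1,2,2,1]] U=[[2,-2,1,1],[0,-1,2,1],[0,0,1,1],[0,0,0,-2]]

  row1 -= -2·row0 → [0,-1,2,1]
  row2 -= -1·row0 → [0,2,-3,-1]
  row3 -= -1·row0 → [0,-2,6,2]
  row2 -= -2·row1 → [0,0,1,1]
  row3 -= 2·row1 → [0,0,2,0]
  row3 -= 2·row2 → [0,0,0,-2]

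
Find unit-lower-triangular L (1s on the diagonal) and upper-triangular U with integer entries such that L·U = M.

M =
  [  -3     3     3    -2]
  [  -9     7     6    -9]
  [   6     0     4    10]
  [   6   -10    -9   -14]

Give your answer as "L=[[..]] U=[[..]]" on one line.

L=[[1,0,0,0],[3,1,0,0],[-2,-3,1,0],[-2,2,3,1]] U=[[-3,3,3,-2],[0,-2,-3,-3],[0,0,1,-3],[0,0,0,-3]]

  R1 -= 3·R0 → [0,-2,-3,-3]
  R2 -= -2·R0 → [0,6,10,6]
  R3 -= -2·R0 → [0,-4,-3,-18]
  R2 -= -3·R1 → [0,0,1,-3]
  R3 -= 2·R1 → [0,0,3,-12]
  R3 -= 3·R2 → [0,0,0,-3]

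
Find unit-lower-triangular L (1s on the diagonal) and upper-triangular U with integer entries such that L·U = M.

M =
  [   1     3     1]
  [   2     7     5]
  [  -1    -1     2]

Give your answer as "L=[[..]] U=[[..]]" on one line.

  r1 -= 2·r0 → [0,1,3]
  r2 -= -1·r0 → [0,2,3]
  r2 -= 2·r1 → [0,0,-3]

L=[[1,0,0],[2,1,0],[-1,2,1]] U=[[1,3,1],[0,1,3],[0,0,-3]]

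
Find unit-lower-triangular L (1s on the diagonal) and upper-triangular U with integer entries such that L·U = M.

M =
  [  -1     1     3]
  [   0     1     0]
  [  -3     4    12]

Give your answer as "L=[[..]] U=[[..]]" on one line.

L=[[1,0,0],[0,1,0],[3,1,1]] U=[[-1,1,3],[0,1,0],[0,0,3]]

  R1 -= 0·R0 → [0,1,0]
  R2 -= 3·R0 → [0,1,3]
  R2 -= 1·R1 → [0,0,3]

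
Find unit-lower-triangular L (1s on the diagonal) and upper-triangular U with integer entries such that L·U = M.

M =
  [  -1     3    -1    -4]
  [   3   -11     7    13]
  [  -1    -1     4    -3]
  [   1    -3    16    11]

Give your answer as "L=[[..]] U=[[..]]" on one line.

  R1 -= -3·R0 → [0,-2,4,1]
  R2 -= 1·R0 → [0,-4,5,1]
  R3 -= -1·R0 → [0,0,15,7]
  R2 -= 2·R1 → [0,0,-3,-1]
  R3 -= 0·R1 → [0,0,15,7]
  R3 -= -5·R2 → [0,0,0,2]

L=[[1,0,0,0],[-3,1,0,0],[1,2,1,0],[-1,0,-5,1]] U=[[-1,3,-1,-4],[0,-2,4,1],[0,0,-3,-1],[0,0,0,2]]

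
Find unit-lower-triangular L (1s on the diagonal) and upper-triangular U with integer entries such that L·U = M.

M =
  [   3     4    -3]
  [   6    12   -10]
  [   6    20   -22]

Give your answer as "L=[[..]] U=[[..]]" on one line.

  row1 -= 2·row0 → [0,4,-4]
  row2 -= 2·row0 → [0,12,-16]
  row2 -= 3·row1 → [0,0,-4]

L=[[1,0,0],[2,1,0],[2,3,1]] U=[[3,4,-3],[0,4,-4],[0,0,-4]]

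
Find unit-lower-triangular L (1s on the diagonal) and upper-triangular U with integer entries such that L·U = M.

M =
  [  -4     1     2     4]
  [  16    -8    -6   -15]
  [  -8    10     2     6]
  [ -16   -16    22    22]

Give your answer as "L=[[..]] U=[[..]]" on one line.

  row1 -= -4·row0 → [0,-4,2,1]
  row2 -= 2·row0 → [0,8,-2,-2]
  row3 -= 4·row0 → [0,-20,14,6]
  row2 -= -2·row1 → [0,0,2,0]
  row3 -= 5·row1 → [0,0,4,1]
  row3 -= 2·row2 → [0,0,0,1]

L=[[1,0,0,0],[-4,1,0,0],[2,-2,1,0],[4,5,2,1]] U=[[-4,1,2,4],[0,-4,2,1],[0,0,2,0],[0,0,0,1]]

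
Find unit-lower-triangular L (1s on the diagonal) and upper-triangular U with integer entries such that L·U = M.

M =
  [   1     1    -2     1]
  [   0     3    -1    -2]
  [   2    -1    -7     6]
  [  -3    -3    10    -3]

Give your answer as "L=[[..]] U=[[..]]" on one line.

L=[[1,0,0,0],[0,1,0,0],[2,-1,1,0],[-3,0,-1,1]] U=[[1,1,-2,1],[0,3,-1,-2],[0,0,-4,2],[0,0,0,2]]

  row1 -= 0·row0 → [0,3,-1,-2]
  row2 -= 2·row0 → [0,-3,-3,4]
  row3 -= -3·row0 → [0,0,4,0]
  row2 -= -1·row1 → [0,0,-4,2]
  row3 -= 0·row1 → [0,0,4,0]
  row3 -= -1·row2 → [0,0,0,2]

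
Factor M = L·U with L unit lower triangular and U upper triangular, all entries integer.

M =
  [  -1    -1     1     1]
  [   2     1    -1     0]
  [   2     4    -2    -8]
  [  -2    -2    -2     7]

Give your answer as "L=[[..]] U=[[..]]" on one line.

  R1 -= -2·R0 → [0,-1,1,2]
  R2 -= -2·R0 → [0,2,0,-6]
  R3 -= 2·R0 → [0,0,-4,5]
  R2 -= -2·R1 → [0,0,2,-2]
  R3 -= 0·R1 → [0,0,-4,5]
  R3 -= -2·R2 → [0,0,0,1]

L=[[1,0,0,0],[-2,1,0,0],[-2,-2,1,0],[2,0,-2,1]] U=[[-1,-1,1,1],[0,-1,1,2],[0,0,2,-2],[0,0,0,1]]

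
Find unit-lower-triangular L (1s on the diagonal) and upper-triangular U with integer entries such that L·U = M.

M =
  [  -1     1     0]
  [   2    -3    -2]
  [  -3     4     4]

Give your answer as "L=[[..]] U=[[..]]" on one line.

  R1 -= -2·R0 → [0,-1,-2]
  R2 -= 3·R0 → [0,1,4]
  R2 -= -1·R1 → [0,0,2]

L=[[1,0,0],[-2,1,0],[3,-1,1]] U=[[-1,1,0],[0,-1,-2],[0,0,2]]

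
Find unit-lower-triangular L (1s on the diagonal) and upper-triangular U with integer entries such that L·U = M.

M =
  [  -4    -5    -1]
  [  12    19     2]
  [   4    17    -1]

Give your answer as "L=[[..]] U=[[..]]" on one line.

L=[[1,0,0],[-3,1,0],[-1,3,1]] U=[[-4,-5,-1],[0,4,-1],[0,0,1]]

  row1 -= -3·row0 → [0,4,-1]
  row2 -= -1·row0 → [0,12,-2]
  row2 -= 3·row1 → [0,0,1]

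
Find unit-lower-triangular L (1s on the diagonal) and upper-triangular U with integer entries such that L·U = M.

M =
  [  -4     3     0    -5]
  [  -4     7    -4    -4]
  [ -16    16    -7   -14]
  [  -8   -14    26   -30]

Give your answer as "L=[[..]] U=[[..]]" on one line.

  r1 -= 1·r0 → [0,4,-4,1]
  r2 -= 4·r0 → [0,4,-7,6]
  r3 -= 2·r0 → [0,-20,26,-20]
  r2 -= 1·r1 → [0,0,-3,5]
  r3 -= -5·r1 → [0,0,6,-15]
  r3 -= -2·r2 → [0,0,0,-5]

L=[[1,0,0,0],[1,1,0,0],[4,1,1,0],[2,-5,-2,1]] U=[[-4,3,0,-5],[0,4,-4,1],[0,0,-3,5],[0,0,0,-5]]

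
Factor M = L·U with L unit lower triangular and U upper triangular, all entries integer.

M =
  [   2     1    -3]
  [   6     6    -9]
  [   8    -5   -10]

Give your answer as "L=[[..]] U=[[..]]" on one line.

L=[[1,0,0],[3,1,0],[4,-3,1]] U=[[2,1,-3],[0,3,0],[0,0,2]]

  r1 -= 3·r0 → [0,3,0]
  r2 -= 4·r0 → [0,-9,2]
  r2 -= -3·r1 → [0,0,2]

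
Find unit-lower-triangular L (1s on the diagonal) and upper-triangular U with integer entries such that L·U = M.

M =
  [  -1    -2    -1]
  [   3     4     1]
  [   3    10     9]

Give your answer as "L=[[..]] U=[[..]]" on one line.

  r1 -= -3·r0 → [0,-2,-2]
  r2 -= -3·r0 → [0,4,6]
  r2 -= -2·r1 → [0,0,2]

L=[[1,0,0],[-3,1,0],[-3,-2,1]] U=[[-1,-2,-1],[0,-2,-2],[0,0,2]]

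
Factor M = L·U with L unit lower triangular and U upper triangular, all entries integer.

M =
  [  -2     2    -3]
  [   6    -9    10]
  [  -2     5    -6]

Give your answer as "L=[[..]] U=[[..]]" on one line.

L=[[1,0,0],[-3,1,0],[1,-1,1]] U=[[-2,2,-3],[0,-3,1],[0,0,-2]]

  R1 -= -3·R0 → [0,-3,1]
  R2 -= 1·R0 → [0,3,-3]
  R2 -= -1·R1 → [0,0,-2]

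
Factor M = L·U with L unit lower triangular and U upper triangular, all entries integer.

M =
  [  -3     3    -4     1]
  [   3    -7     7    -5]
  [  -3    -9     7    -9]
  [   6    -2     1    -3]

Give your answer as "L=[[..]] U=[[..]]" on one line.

  row1 -= -1·row0 → [0,-4,3,-4]
  row2 -= 1·row0 → [0,-12,11,-10]
  row3 -= -2·row0 → [0,4,-7,-1]
  row2 -= 3·row1 → [0,0,2,2]
  row3 -= -1·row1 → [0,0,-4,-5]
  row3 -= -2·row2 → [0,0,0,-1]

L=[[1,0,0,0],[-1,1,0,0],[1,3,1,0],[-2,-1,-2,1]] U=[[-3,3,-4,1],[0,-4,3,-4],[0,0,2,2],[0,0,0,-1]]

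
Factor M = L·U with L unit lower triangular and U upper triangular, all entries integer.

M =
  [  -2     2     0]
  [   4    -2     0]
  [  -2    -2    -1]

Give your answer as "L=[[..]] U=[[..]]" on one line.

L=[[1,0,0],[-2,1,0],[1,-2,1]] U=[[-2,2,0],[0,2,0],[0,0,-1]]

  row1 -= -2·row0 → [0,2,0]
  row2 -= 1·row0 → [0,-4,-1]
  row2 -= -2·row1 → [0,0,-1]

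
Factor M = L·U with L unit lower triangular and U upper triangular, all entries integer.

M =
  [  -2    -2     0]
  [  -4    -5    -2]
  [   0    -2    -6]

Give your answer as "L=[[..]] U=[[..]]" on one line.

L=[[1,0,0],[2,1,0],[0,2,1]] U=[[-2,-2,0],[0,-1,-2],[0,0,-2]]

  r1 -= 2·r0 → [0,-1,-2]
  r2 -= 0·r0 → [0,-2,-6]
  r2 -= 2·r1 → [0,0,-2]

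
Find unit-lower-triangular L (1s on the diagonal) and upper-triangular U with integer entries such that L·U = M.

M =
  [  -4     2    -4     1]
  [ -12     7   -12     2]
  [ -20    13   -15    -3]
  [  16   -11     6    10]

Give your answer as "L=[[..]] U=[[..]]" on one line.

L=[[1,0,0,0],[3,1,0,0],[5,3,1,0],[-4,-3,-2,1]] U=[[-4,2,-4,1],[0,1,0,-1],[0,0,5,-5],[0,0,0,1]]

  row1 -= 3·row0 → [0,1,0,-1]
  row2 -= 5·row0 → [0,3,5,-8]
  row3 -= -4·row0 → [0,-3,-10,14]
  row2 -= 3·row1 → [0,0,5,-5]
  row3 -= -3·row1 → [0,0,-10,11]
  row3 -= -2·row2 → [0,0,0,1]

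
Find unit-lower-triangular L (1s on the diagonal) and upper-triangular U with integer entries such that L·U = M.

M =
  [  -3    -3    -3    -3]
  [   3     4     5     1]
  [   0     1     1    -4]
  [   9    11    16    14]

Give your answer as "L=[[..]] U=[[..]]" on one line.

  R1 -= -1·R0 → [0,1,2,-2]
  R2 -= 0·R0 → [0,1,1,-4]
  R3 -= -3·R0 → [0,2,7,5]
  R2 -= 1·R1 → [0,0,-1,-2]
  R3 -= 2·R1 → [0,0,3,9]
  R3 -= -3·R2 → [0,0,0,3]

L=[[1,0,0,0],[-1,1,0,0],[0,1,1,0],[-3,2,-3,1]] U=[[-3,-3,-3,-3],[0,1,2,-2],[0,0,-1,-2],[0,0,0,3]]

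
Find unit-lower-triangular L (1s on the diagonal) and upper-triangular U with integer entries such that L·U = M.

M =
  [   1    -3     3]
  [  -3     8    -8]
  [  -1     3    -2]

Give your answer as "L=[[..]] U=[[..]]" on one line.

L=[[1,0,0],[-3,1,0],[-1,0,1]] U=[[1,-3,3],[0,-1,1],[0,0,1]]

  R1 -= -3·R0 → [0,-1,1]
  R2 -= -1·R0 → [0,0,1]
  R2 -= 0·R1 → [0,0,1]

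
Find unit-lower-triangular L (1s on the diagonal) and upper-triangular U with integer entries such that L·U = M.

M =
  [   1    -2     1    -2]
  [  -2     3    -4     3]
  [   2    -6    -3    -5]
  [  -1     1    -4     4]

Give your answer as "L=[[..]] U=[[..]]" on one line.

  R1 -= -2·R0 → [0,-1,-2,-1]
  R2 -= 2·R0 → [0,-2,-5,-1]
  R3 -= -1·R0 → [0,-1,-3,2]
  R2 -= 2·R1 → [0,0,-1,1]
  R3 -= 1·R1 → [0,0,-1,3]
  R3 -= 1·R2 → [0,0,0,2]

L=[[1,0,0,0],[-2,1,0,0],[2,2,1,0],[-1,1,1,1]] U=[[1,-2,1,-2],[0,-1,-2,-1],[0,0,-1,1],[0,0,0,2]]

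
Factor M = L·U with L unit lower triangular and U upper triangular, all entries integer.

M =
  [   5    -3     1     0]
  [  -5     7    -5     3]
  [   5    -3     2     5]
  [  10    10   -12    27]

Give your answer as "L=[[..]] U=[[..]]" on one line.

  row1 -= -1·row0 → [0,4,-4,3]
  row2 -= 1·row0 → [0,0,1,5]
  row3 -= 2·row0 → [0,16,-14,27]
  row2 -= 0·row1 → [0,0,1,5]
  row3 -= 4·row1 → [0,0,2,15]
  row3 -= 2·row2 → [0,0,0,5]

L=[[1,0,0,0],[-1,1,0,0],[1,0,1,0],[2,4,2,1]] U=[[5,-3,1,0],[0,4,-4,3],[0,0,1,5],[0,0,0,5]]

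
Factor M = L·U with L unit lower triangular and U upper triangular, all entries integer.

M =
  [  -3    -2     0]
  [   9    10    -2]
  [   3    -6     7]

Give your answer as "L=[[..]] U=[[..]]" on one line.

  R1 -= -3·R0 → [0,4,-2]
  R2 -= -1·R0 → [0,-8,7]
  R2 -= -2·R1 → [0,0,3]

L=[[1,0,0],[-3,1,0],[-1,-2,1]] U=[[-3,-2,0],[0,4,-2],[0,0,3]]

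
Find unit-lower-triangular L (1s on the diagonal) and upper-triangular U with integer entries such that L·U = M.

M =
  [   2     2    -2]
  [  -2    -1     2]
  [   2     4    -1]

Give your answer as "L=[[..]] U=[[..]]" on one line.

L=[[1,0,0],[-1,1,0],[1,2,1]] U=[[2,2,-2],[0,1,0],[0,0,1]]

  R1 -= -1·R0 → [0,1,0]
  R2 -= 1·R0 → [0,2,1]
  R2 -= 2·R1 → [0,0,1]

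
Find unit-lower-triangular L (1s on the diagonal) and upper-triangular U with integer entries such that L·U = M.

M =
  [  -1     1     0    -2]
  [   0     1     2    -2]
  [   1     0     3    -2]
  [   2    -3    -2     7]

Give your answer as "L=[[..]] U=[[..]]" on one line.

  R1 -= 0·R0 → [0,1,2,-2]
  R2 -= -1·R0 → [0,1,3,-4]
  R3 -= -2·R0 → [0,-1,-2,3]
  R2 -= 1·R1 → [0,0,1,-2]
  R3 -= -1·R1 → [0,0,0,1]
  R3 -= 0·R2 → [0,0,0,1]

L=[[1,0,0,0],[0,1,0,0],[-1,1,1,0],[-2,-1,0,1]] U=[[-1,1,0,-2],[0,1,2,-2],[0,0,1,-2],[0,0,0,1]]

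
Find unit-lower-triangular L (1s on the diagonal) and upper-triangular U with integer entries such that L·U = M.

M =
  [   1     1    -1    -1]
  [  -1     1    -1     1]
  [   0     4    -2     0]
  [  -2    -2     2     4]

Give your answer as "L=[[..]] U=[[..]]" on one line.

  r1 -= -1·r0 → [0,2,-2,0]
  r2 -= 0·r0 → [0,4,-2,0]
  r3 -= -2·r0 → [0,0,0,2]
  r2 -= 2·r1 → [0,0,2,0]
  r3 -= 0·r1 → [0,0,0,2]
  r3 -= 0·r2 → [0,0,0,2]

L=[[1,0,0,0],[-1,1,0,0],[0,2,1,0],[-2,0,0,1]] U=[[1,1,-1,-1],[0,2,-2,0],[0,0,2,0],[0,0,0,2]]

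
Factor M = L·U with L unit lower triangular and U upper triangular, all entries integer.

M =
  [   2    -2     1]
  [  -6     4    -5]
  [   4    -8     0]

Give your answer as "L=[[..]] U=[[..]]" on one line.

  r1 -= -3·r0 → [0,-2,-2]
  r2 -= 2·r0 → [0,-4,-2]
  r2 -= 2·r1 → [0,0,2]

L=[[1,0,0],[-3,1,0],[2,2,1]] U=[[2,-2,1],[0,-2,-2],[0,0,2]]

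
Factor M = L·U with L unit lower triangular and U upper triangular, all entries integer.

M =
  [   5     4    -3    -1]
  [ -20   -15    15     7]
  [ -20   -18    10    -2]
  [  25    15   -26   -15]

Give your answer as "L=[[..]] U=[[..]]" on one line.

L=[[1,0,0,0],[-4,1,0,0],[-4,-2,1,0],[5,-5,1,1]] U=[[5,4,-3,-1],[0,1,3,3],[0,0,4,0],[0,0,0,5]]

  R1 -= -4·R0 → [0,1,3,3]
  R2 -= -4·R0 → [0,-2,-2,-6]
  R3 -= 5·R0 → [0,-5,-11,-10]
  R2 -= -2·R1 → [0,0,4,0]
  R3 -= -5·R1 → [0,0,4,5]
  R3 -= 1·R2 → [0,0,0,5]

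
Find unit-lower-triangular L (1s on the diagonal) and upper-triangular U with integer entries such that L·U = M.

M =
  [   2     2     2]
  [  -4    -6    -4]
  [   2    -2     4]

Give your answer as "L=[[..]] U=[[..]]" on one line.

L=[[1,0,0],[-2,1,0],[1,2,1]] U=[[2,2,2],[0,-2,0],[0,0,2]]

  R1 -= -2·R0 → [0,-2,0]
  R2 -= 1·R0 → [0,-4,2]
  R2 -= 2·R1 → [0,0,2]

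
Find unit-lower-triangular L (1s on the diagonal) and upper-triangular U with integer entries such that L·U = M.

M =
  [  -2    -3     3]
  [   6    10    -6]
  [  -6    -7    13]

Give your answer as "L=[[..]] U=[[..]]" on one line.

L=[[1,0,0],[-3,1,0],[3,2,1]] U=[[-2,-3,3],[0,1,3],[0,0,-2]]

  R1 -= -3·R0 → [0,1,3]
  R2 -= 3·R0 → [0,2,4]
  R2 -= 2·R1 → [0,0,-2]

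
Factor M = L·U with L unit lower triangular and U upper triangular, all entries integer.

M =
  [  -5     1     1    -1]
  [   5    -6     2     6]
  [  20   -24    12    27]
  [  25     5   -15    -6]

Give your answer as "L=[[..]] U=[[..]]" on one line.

L=[[1,0,0,0],[-1,1,0,0],[-4,4,1,0],[-5,-2,-1,1]] U=[[-5,1,1,-1],[0,-5,3,5],[0,0,4,3],[0,0,0,2]]

  r1 -= -1·r0 → [0,-5,3,5]
  r2 -= -4·r0 → [0,-20,16,23]
  r3 -= -5·r0 → [0,10,-10,-11]
  r2 -= 4·r1 → [0,0,4,3]
  r3 -= -2·r1 → [0,0,-4,-1]
  r3 -= -1·r2 → [0,0,0,2]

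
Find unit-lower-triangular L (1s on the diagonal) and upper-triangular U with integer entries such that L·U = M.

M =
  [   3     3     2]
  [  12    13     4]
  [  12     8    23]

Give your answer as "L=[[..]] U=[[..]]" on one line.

L=[[1,0,0],[4,1,0],[4,-4,1]] U=[[3,3,2],[0,1,-4],[0,0,-1]]

  row1 -= 4·row0 → [0,1,-4]
  row2 -= 4·row0 → [0,-4,15]
  row2 -= -4·row1 → [0,0,-1]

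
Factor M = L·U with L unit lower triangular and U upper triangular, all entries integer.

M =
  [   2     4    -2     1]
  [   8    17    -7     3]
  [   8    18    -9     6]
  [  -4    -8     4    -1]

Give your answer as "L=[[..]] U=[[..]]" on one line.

  r1 -= 4·r0 → [0,1,1,-1]
  r2 -= 4·r0 → [0,2,-1,2]
  r3 -= -2·r0 → [0,0,0,1]
  r2 -= 2·r1 → [0,0,-3,4]
  r3 -= 0·r1 → [0,0,0,1]
  r3 -= 0·r2 → [0,0,0,1]

L=[[1,0,0,0],[4,1,0,0],[4,2,1,0],[-2,0,0,1]] U=[[2,4,-2,1],[0,1,1,-1],[0,0,-3,4],[0,0,0,1]]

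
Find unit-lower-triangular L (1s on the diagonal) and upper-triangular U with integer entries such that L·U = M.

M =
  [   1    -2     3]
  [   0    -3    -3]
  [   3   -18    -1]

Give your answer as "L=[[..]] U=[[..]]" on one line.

  R1 -= 0·R0 → [0,-3,-3]
  R2 -= 3·R0 → [0,-12,-10]
  R2 -= 4·R1 → [0,0,2]

L=[[1,0,0],[0,1,0],[3,4,1]] U=[[1,-2,3],[0,-3,-3],[0,0,2]]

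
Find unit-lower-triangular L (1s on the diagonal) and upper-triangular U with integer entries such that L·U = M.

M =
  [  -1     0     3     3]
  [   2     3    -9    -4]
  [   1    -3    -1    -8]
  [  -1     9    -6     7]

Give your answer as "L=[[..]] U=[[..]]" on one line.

  row1 -= -2·row0 → [0,3,-3,2]
  row2 -= -1·row0 → [0,-3,2,-5]
  row3 -= 1·row0 → [0,9,-9,4]
  row2 -= -1·row1 → [0,0,-1,-3]
  row3 -= 3·row1 → [0,0,0,-2]
  row3 -= 0·row2 → [0,0,0,-2]

L=[[1,0,0,0],[-2,1,0,0],[-1,-1,1,0],[1,3,0,1]] U=[[-1,0,3,3],[0,3,-3,2],[0,0,-1,-3],[0,0,0,-2]]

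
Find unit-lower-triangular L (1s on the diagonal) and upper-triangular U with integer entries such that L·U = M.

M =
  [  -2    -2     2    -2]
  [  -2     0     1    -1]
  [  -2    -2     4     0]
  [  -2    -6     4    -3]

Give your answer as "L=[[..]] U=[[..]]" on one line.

L=[[1,0,0,0],[1,1,0,0],[1,0,1,0],[1,-2,0,1]] U=[[-2,-2,2,-2],[0,2,-1,1],[0,0,2,2],[0,0,0,1]]

  r1 -= 1·r0 → [0,2,-1,1]
  r2 -= 1·r0 → [0,0,2,2]
  r3 -= 1·r0 → [0,-4,2,-1]
  r2 -= 0·r1 → [0,0,2,2]
  r3 -= -2·r1 → [0,0,0,1]
  r3 -= 0·r2 → [0,0,0,1]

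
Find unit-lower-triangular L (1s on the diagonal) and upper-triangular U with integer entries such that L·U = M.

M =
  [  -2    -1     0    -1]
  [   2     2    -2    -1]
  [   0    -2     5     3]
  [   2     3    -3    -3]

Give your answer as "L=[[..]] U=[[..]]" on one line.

  r1 -= -1·r0 → [0,1,-2,-2]
  r2 -= 0·r0 → [0,-2,5,3]
  r3 -= -1·r0 → [0,2,-3,-4]
  r2 -= -2·r1 → [0,0,1,-1]
  r3 -= 2·r1 → [0,0,1,0]
  r3 -= 1·r2 → [0,0,0,1]

L=[[1,0,0,0],[-1,1,0,0],[0,-2,1,0],[-1,2,1,1]] U=[[-2,-1,0,-1],[0,1,-2,-2],[0,0,1,-1],[0,0,0,1]]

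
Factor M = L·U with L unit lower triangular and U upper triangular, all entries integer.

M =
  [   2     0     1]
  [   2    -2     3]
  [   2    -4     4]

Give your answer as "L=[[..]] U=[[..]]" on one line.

  R1 -= 1·R0 → [0,-2,2]
  R2 -= 1·R0 → [0,-4,3]
  R2 -= 2·R1 → [0,0,-1]

L=[[1,0,0],[1,1,0],[1,2,1]] U=[[2,0,1],[0,-2,2],[0,0,-1]]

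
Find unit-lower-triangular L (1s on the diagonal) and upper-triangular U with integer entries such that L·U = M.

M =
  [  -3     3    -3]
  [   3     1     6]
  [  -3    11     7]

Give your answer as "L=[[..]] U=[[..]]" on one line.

L=[[1,0,0],[-1,1,0],[1,2,1]] U=[[-3,3,-3],[0,4,3],[0,0,4]]

  r1 -= -1·r0 → [0,4,3]
  r2 -= 1·r0 → [0,8,10]
  r2 -= 2·r1 → [0,0,4]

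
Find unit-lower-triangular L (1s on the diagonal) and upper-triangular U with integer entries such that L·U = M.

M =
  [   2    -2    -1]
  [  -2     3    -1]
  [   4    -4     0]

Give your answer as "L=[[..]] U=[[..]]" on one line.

L=[[1,0,0],[-1,1,0],[2,0,1]] U=[[2,-2,-1],[0,1,-2],[0,0,2]]

  r1 -= -1·r0 → [0,1,-2]
  r2 -= 2·r0 → [0,0,2]
  r2 -= 0·r1 → [0,0,2]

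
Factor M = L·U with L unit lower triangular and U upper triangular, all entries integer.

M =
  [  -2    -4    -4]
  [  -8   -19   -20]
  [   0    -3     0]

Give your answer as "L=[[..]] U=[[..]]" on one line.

  row1 -= 4·row0 → [0,-3,-4]
  row2 -= 0·row0 → [0,-3,0]
  row2 -= 1·row1 → [0,0,4]

L=[[1,0,0],[4,1,0],[0,1,1]] U=[[-2,-4,-4],[0,-3,-4],[0,0,4]]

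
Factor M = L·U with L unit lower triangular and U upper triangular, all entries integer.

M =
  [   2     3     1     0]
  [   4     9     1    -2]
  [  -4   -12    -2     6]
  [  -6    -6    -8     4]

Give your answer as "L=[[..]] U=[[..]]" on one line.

  R1 -= 2·R0 → [0,3,-1,-2]
  R2 -= -2·R0 → [0,-6,0,6]
  R3 -= -3·R0 → [0,3,-5,4]
  R2 -= -2·R1 → [0,0,-2,2]
  R3 -= 1·R1 → [0,0,-4,6]
  R3 -= 2·R2 → [0,0,0,2]

L=[[1,0,0,0],[2,1,0,0],[-2,-2,1,0],[-3,1,2,1]] U=[[2,3,1,0],[0,3,-1,-2],[0,0,-2,2],[0,0,0,2]]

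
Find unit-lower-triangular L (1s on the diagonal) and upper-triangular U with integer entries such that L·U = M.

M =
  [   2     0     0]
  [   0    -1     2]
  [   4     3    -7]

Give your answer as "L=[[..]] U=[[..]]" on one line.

L=[[1,0,0],[0,1,0],[2,-3,1]] U=[[2,0,0],[0,-1,2],[0,0,-1]]

  row1 -= 0·row0 → [0,-1,2]
  row2 -= 2·row0 → [0,3,-7]
  row2 -= -3·row1 → [0,0,-1]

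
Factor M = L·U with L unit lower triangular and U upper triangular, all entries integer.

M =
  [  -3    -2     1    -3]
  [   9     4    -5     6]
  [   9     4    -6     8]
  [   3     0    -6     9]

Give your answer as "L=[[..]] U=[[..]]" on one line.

L=[[1,0,0,0],[-3,1,0,0],[-3,1,1,0],[-1,1,3,1]] U=[[-3,-2,1,-3],[0,-2,-2,-3],[0,0,-1,2],[0,0,0,3]]

  r1 -= -3·r0 → [0,-2,-2,-3]
  r2 -= -3·r0 → [0,-2,-3,-1]
  r3 -= -1·r0 → [0,-2,-5,6]
  r2 -= 1·r1 → [0,0,-1,2]
  r3 -= 1·r1 → [0,0,-3,9]
  r3 -= 3·r2 → [0,0,0,3]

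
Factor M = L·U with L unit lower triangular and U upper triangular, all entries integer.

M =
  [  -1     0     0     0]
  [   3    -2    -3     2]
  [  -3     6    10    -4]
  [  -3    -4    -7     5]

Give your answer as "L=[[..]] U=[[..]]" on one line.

  row1 -= -3·row0 → [0,-2,-3,2]
  row2 -= 3·row0 → [0,6,10,-4]
  row3 -= 3·row0 → [0,-4,-7,5]
  row2 -= -3·row1 → [0,0,1,2]
  row3 -= 2·row1 → [0,0,-1,1]
  row3 -= -1·row2 → [0,0,0,3]

L=[[1,0,0,0],[-3,1,0,0],[3,-3,1,0],[3,2,-1,1]] U=[[-1,0,0,0],[0,-2,-3,2],[0,0,1,2],[0,0,0,3]]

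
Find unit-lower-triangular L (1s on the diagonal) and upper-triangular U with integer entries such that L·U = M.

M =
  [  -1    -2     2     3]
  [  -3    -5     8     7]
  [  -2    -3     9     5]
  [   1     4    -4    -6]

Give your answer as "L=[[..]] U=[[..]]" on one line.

L=[[1,0,0,0],[3,1,0,0],[2,1,1,0],[-1,2,-2,1]] U=[[-1,-2,2,3],[0,1,2,-2],[0,0,3,1],[0,0,0,3]]

  row1 -= 3·row0 → [0,1,2,-2]
  row2 -= 2·row0 → [0,1,5,-1]
  row3 -= -1·row0 → [0,2,-2,-3]
  row2 -= 1·row1 → [0,0,3,1]
  row3 -= 2·row1 → [0,0,-6,1]
  row3 -= -2·row2 → [0,0,0,3]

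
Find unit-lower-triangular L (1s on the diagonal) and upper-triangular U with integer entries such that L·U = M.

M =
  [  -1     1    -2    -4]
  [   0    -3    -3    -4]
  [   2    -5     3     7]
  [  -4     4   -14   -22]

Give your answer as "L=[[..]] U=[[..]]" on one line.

L=[[1,0,0,0],[0,1,0,0],[-2,1,1,0],[4,0,-3,1]] U=[[-1,1,-2,-4],[0,-3,-3,-4],[0,0,2,3],[0,0,0,3]]

  row1 -= 0·row0 → [0,-3,-3,-4]
  row2 -= -2·row0 → [0,-3,-1,-1]
  row3 -= 4·row0 → [0,0,-6,-6]
  row2 -= 1·row1 → [0,0,2,3]
  row3 -= 0·row1 → [0,0,-6,-6]
  row3 -= -3·row2 → [0,0,0,3]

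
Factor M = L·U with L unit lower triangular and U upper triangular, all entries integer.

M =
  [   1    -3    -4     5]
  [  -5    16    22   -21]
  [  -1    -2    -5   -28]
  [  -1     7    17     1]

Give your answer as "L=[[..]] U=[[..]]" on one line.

  row1 -= -5·row0 → [0,1,2,4]
  row2 -= -1·row0 → [0,-5,-9,-23]
  row3 -= -1·row0 → [0,4,13,6]
  row2 -= -5·row1 → [0,0,1,-3]
  row3 -= 4·row1 → [0,0,5,-10]
  row3 -= 5·row2 → [0,0,0,5]

L=[[1,0,0,0],[-5,1,0,0],[-1,-5,1,0],[-1,4,5,1]] U=[[1,-3,-4,5],[0,1,2,4],[0,0,1,-3],[0,0,0,5]]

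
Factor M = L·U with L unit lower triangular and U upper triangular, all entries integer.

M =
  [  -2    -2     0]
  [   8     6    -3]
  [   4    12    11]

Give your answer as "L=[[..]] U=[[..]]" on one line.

L=[[1,0,0],[-4,1,0],[-2,-4,1]] U=[[-2,-2,0],[0,-2,-3],[0,0,-1]]

  r1 -= -4·r0 → [0,-2,-3]
  r2 -= -2·r0 → [0,8,11]
  r2 -= -4·r1 → [0,0,-1]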